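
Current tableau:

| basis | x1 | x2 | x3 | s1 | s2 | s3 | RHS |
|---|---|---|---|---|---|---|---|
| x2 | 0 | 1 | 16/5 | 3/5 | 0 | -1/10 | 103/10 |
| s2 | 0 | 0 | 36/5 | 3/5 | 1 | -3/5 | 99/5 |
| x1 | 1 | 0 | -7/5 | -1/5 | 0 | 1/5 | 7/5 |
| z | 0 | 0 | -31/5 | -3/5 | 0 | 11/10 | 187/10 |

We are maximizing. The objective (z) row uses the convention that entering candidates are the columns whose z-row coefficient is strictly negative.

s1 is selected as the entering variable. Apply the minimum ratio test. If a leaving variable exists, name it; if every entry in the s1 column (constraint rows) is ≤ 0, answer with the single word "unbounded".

x2

Ratios: row 1 (x2): (103/10)/(3/5) = 103/6; row 2 (s2): (99/5)/(3/5) = 33; row 3 (x1): entry -1/5 ≤ 0, skip.
Minimum ratio is in the x2 row, so x2 leaves.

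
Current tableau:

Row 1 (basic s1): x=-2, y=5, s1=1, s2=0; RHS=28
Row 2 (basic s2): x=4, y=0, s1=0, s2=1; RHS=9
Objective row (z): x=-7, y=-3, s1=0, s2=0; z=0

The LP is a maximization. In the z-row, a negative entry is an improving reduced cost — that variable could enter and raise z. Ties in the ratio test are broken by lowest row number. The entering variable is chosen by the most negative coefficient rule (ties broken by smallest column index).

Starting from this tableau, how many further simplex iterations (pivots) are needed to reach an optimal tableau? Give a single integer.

pivot: x in, s2 out → z = 63/4
pivot: y in, s1 out → z = 141/4
No improving column remains; optimal.

2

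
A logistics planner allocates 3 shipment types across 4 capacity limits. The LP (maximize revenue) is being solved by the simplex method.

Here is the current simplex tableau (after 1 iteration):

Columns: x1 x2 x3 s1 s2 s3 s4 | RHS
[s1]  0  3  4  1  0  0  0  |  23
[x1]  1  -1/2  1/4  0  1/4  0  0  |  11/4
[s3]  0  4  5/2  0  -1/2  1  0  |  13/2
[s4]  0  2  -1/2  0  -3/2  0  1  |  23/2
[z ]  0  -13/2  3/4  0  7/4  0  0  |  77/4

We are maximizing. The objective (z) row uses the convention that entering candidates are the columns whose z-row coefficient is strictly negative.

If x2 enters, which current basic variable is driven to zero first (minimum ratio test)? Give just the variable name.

Ratios: row 1 (s1): 23/3 = 23/3; row 2 (x1): entry -1/2 ≤ 0, skip; row 3 (s3): (13/2)/4 = 13/8; row 4 (s4): (23/2)/2 = 23/4.
Minimum ratio 13/8 is in the s3 row, so s3 leaves.

s3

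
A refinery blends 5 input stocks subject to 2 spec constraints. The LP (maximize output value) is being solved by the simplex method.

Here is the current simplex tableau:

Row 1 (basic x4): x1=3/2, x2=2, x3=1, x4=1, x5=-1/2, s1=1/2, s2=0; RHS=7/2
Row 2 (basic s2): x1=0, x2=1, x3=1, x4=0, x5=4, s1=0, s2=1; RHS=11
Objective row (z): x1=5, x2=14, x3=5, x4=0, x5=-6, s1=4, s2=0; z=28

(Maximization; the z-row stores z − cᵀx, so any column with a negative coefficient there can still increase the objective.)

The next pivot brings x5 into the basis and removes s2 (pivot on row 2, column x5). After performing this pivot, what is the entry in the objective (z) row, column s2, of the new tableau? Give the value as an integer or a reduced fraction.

3/2

Pivot element is row 2, column x5: 4.
Normalize row 2: new (row 2, s2) = 1/4 = 1/4.
z-row ← z-row − (-6)·(new row 2): 0 − (-6)·(1/4) = 3/2.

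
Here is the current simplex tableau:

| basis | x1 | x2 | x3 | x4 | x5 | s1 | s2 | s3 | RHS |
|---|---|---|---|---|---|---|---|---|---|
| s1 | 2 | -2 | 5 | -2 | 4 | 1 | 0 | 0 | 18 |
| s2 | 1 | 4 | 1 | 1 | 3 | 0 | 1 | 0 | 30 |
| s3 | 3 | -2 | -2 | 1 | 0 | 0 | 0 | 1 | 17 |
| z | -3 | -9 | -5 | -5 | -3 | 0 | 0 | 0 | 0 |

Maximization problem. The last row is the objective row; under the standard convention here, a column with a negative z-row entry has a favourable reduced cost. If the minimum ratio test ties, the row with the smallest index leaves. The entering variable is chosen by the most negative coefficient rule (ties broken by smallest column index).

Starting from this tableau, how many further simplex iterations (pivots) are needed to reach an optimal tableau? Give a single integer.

3

pivot: x2 in, s2 out → z = 135/2
pivot: x3 in, s1 out → z = 84
pivot: x4 in, x2 out → z = 150
No improving column remains; optimal.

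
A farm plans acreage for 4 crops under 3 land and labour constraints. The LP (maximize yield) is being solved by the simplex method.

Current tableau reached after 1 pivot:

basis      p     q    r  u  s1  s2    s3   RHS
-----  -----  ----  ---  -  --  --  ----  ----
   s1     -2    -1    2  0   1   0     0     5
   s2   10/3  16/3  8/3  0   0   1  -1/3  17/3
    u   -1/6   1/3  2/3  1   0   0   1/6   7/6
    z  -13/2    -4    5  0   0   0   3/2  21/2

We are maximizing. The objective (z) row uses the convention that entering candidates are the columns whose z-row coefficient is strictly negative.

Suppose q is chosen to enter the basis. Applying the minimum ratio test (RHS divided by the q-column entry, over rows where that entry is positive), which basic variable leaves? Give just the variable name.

Ratios: row 1 (s1): entry -1 ≤ 0, skip; row 2 (s2): (17/3)/(16/3) = 17/16; row 3 (u): (7/6)/(1/3) = 7/2.
Minimum ratio 17/16 is in the s2 row, so s2 leaves.

s2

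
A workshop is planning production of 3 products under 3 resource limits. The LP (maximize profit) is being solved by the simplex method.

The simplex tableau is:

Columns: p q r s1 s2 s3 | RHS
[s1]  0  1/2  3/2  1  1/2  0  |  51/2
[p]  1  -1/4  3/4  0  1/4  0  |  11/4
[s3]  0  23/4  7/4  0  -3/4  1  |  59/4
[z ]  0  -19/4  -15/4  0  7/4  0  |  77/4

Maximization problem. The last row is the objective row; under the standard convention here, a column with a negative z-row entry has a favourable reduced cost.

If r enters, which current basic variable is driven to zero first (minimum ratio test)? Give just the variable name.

p

Ratios: row 1 (s1): (51/2)/(3/2) = 17; row 2 (p): (11/4)/(3/4) = 11/3; row 3 (s3): (59/4)/(7/4) = 59/7.
Minimum ratio 11/3 is in the p row, so p leaves.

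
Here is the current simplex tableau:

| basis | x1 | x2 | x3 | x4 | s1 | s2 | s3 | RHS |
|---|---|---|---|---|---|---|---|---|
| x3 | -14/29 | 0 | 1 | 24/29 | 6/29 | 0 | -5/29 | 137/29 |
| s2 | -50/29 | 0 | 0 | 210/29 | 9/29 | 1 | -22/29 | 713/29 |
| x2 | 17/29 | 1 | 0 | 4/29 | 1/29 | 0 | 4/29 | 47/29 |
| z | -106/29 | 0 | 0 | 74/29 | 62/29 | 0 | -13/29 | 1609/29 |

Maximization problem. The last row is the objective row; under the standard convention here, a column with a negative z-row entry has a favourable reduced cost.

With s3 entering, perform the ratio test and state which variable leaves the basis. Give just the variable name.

x2

Ratios: row 1 (x3): entry -5/29 ≤ 0, skip; row 2 (s2): entry -22/29 ≤ 0, skip; row 3 (x2): (47/29)/(4/29) = 47/4.
Minimum ratio 47/4 is in the x2 row, so x2 leaves.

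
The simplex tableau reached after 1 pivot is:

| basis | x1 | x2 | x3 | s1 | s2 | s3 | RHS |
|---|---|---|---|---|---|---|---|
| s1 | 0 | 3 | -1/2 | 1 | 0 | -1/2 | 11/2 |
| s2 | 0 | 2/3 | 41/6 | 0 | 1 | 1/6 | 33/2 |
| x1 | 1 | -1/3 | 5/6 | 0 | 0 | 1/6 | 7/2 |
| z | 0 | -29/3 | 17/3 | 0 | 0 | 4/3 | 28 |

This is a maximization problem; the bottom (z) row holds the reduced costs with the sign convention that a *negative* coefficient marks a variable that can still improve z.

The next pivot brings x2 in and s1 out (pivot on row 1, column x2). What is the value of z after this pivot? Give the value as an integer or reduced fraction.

Minimum ratio for x2: (11/2)/3 = 11/6.
z changes by −(z-row coeff of x2)·ratio = −(-29/3)·(11/6) = 319/18.
New z = 28 + (319/18) = 823/18.

823/18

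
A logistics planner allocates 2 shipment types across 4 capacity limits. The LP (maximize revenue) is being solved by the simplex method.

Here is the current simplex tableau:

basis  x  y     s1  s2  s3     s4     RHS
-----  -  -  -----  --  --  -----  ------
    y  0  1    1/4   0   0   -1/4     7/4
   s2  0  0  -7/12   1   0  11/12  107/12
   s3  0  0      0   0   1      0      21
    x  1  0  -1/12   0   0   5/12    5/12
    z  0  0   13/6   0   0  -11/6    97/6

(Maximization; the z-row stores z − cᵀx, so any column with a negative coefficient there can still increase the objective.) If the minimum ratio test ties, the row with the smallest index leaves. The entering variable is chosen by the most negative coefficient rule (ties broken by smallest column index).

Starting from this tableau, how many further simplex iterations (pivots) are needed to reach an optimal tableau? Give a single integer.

1

pivot: s4 in, x out → z = 18
No improving column remains; optimal.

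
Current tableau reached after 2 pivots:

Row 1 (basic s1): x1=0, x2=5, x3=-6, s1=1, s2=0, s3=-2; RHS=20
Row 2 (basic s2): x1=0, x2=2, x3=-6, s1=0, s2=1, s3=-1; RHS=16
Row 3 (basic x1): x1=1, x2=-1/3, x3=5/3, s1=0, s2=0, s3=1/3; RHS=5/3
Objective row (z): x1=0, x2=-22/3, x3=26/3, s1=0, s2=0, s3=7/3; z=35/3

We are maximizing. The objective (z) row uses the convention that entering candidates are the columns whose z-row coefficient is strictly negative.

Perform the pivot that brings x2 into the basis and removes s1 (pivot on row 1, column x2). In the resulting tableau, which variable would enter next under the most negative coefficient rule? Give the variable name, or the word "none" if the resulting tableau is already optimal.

Pivot element 5. New z-row = old z-row − (-22/3)·(row 1/5).
Updated z-row coefficients: x1: 0, x2: 0, x3: -2/15, s1: 22/15, s2: 0, s3: -3/5.
The most negative is -3/5 in column s3, so s3 would enter next.

s3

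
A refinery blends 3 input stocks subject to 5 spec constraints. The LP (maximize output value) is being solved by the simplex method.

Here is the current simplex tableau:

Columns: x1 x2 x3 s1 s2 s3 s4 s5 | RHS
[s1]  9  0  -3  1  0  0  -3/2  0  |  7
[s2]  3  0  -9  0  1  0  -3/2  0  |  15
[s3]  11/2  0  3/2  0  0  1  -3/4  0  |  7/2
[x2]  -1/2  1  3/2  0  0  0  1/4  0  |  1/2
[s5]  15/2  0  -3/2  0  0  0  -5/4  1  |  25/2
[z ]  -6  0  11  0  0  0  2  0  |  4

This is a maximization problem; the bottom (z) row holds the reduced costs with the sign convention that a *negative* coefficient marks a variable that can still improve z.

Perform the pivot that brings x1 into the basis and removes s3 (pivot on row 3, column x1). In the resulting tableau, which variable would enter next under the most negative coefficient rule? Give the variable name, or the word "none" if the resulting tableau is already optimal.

Pivot element 11/2. New z-row = old z-row − (-6)·(row 3/(11/2)).
Updated z-row coefficients: x1: 0, x2: 0, x3: 139/11, s1: 0, s2: 0, s3: 12/11, s4: 13/11, s5: 0.
No coefficient is strictly negative; the tableau after this pivot is optimal.

none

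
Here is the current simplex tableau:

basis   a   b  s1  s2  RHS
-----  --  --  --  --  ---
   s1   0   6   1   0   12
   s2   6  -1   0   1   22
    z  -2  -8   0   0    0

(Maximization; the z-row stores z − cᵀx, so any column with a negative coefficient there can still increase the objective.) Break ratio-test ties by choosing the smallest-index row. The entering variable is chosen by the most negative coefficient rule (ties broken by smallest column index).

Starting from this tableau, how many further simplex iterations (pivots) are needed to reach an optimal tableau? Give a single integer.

pivot: b in, s1 out → z = 16
pivot: a in, s2 out → z = 24
No improving column remains; optimal.

2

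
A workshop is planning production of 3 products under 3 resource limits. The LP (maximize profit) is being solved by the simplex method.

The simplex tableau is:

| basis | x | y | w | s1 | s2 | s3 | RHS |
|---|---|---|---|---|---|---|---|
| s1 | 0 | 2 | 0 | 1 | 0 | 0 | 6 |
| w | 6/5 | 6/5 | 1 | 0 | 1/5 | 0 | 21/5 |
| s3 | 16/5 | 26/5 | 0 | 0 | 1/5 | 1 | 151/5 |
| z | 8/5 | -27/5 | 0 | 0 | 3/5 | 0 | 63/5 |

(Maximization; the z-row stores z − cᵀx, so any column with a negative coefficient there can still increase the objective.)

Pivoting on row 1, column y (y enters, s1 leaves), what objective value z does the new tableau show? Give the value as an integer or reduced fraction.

144/5

Minimum ratio for y: 6/2 = 3.
z changes by −(z-row coeff of y)·ratio = −(-27/5)·3 = 81/5.
New z = 63/5 + (81/5) = 144/5.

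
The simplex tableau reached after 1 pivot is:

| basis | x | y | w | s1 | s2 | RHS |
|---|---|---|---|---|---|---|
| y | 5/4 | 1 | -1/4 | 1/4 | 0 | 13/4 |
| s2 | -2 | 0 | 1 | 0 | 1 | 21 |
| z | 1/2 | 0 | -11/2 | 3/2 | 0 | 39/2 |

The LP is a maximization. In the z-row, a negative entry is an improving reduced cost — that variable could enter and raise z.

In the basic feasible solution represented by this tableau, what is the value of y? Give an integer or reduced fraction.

y is basic (row 1); its value is the RHS of that row: 13/4.

13/4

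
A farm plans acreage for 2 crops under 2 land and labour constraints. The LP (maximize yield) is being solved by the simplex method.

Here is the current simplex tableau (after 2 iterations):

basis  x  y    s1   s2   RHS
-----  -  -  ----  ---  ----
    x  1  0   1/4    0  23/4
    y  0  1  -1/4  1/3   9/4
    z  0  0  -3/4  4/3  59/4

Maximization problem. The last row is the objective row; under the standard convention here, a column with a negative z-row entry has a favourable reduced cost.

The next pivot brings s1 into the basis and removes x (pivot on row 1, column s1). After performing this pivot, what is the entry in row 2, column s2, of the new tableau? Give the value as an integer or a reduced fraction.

1/3

Pivot element is row 1, column s1: 1/4.
Normalize row 1: new (row 1, s2) = 0/(1/4) = 0.
row 2 ← row 2 − (-1/4)·(new row 1): 1/3 − (-1/4)·0 = 1/3.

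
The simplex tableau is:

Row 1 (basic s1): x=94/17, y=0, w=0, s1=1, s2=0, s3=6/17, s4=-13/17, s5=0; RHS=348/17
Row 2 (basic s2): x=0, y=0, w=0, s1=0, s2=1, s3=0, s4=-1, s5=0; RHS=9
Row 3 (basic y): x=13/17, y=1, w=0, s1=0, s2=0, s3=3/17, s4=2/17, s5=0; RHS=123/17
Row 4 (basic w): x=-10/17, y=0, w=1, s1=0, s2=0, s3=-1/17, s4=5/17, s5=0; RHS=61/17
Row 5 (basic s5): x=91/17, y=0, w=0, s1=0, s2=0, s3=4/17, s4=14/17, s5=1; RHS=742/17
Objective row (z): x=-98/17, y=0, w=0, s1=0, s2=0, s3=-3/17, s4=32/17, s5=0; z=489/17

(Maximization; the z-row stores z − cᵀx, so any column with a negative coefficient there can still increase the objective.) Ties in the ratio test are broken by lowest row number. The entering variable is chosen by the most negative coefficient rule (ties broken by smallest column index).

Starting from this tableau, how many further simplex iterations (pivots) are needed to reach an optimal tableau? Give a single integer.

1

pivot: x in, s1 out → z = 2355/47
No improving column remains; optimal.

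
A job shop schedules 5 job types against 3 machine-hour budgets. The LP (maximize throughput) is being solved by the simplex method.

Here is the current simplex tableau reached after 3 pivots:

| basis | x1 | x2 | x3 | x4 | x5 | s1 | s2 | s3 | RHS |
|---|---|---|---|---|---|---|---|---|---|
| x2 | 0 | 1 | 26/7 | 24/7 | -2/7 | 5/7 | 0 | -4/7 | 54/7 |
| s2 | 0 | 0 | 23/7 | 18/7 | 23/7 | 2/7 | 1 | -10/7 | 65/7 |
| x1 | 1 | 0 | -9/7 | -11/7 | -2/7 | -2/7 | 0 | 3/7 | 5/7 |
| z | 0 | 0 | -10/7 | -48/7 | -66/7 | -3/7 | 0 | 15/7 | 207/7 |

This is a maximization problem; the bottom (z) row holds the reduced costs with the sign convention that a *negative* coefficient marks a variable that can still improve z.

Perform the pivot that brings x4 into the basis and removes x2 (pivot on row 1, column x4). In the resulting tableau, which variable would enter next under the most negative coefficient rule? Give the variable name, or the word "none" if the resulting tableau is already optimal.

Pivot element 24/7. New z-row = old z-row − (-48/7)·(row 1/(24/7)).
Updated z-row coefficients: x1: 0, x2: 2, x3: 6, x4: 0, x5: -10, s1: 1, s2: 0, s3: 1.
The most negative is -10 in column x5, so x5 would enter next.

x5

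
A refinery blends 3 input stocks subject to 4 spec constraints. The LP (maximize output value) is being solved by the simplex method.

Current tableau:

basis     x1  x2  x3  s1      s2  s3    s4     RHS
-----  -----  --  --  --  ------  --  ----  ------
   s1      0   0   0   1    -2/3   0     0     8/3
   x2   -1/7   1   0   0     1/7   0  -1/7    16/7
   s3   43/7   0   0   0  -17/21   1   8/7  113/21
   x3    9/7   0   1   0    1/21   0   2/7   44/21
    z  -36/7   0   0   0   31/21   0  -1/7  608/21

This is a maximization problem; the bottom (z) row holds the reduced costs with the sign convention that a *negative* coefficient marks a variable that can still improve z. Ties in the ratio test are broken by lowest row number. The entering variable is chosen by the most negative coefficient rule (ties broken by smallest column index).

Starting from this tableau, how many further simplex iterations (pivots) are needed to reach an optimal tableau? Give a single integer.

1

pivot: x1 in, s3 out → z = 4316/129
No improving column remains; optimal.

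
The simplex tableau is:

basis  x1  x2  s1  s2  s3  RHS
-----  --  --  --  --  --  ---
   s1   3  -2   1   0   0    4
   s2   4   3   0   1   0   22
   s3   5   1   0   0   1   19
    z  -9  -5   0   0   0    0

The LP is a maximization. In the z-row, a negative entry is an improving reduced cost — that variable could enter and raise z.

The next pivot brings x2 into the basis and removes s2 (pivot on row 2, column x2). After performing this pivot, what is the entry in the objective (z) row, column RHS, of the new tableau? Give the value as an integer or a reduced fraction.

Pivot element is row 2, column x2: 3.
Normalize row 2: new (row 2, RHS) = 22/3 = 22/3.
z-row ← z-row − (-5)·(new row 2): 0 − (-5)·(22/3) = 110/3.

110/3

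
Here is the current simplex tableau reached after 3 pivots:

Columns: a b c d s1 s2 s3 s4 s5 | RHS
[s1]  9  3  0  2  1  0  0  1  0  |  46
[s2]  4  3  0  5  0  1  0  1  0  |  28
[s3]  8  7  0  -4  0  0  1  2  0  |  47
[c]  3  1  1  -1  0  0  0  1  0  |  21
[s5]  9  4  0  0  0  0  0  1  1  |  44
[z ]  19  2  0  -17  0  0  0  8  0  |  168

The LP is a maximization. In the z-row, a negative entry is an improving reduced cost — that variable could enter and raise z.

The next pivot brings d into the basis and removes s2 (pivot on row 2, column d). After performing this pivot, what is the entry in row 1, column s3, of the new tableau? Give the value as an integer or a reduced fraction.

0

Pivot element is row 2, column d: 5.
Normalize row 2: new (row 2, s3) = 0/5 = 0.
row 1 ← row 1 − 2·(new row 2): 0 − 2·0 = 0.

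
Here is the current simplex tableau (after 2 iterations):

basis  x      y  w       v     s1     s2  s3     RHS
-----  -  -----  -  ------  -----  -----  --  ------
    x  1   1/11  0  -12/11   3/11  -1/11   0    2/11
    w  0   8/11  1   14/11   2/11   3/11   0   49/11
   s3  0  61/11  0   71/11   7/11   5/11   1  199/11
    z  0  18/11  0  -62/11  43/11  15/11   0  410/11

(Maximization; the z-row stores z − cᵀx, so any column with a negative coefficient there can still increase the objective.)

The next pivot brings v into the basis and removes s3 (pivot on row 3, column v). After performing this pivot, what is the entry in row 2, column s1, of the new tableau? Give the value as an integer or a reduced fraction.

Pivot element is row 3, column v: 71/11.
Normalize row 3: new (row 3, s1) = (7/11)/(71/11) = 7/71.
row 2 ← row 2 − (14/11)·(new row 3): 2/11 − (14/11)·(7/71) = 4/71.

4/71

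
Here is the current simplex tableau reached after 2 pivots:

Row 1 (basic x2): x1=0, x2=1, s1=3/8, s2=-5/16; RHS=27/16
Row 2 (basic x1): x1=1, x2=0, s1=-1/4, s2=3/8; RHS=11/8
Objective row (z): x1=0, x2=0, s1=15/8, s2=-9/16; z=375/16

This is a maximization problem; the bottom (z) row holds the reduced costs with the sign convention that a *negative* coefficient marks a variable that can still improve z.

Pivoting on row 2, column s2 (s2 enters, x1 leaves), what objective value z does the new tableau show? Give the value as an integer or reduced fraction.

51/2

Minimum ratio for s2: (11/8)/(3/8) = 11/3.
z changes by −(z-row coeff of s2)·ratio = −(-9/16)·(11/3) = 33/16.
New z = 375/16 + (33/16) = 51/2.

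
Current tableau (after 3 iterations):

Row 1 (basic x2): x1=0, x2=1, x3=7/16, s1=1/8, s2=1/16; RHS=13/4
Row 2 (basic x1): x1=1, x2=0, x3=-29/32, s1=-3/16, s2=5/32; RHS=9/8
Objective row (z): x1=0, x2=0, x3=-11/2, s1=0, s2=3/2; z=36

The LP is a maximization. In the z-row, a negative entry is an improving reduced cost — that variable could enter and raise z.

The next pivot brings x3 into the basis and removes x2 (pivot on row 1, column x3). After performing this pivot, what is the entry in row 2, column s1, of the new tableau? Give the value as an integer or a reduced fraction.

Pivot element is row 1, column x3: 7/16.
Normalize row 1: new (row 1, s1) = (1/8)/(7/16) = 2/7.
row 2 ← row 2 − (-29/32)·(new row 1): -3/16 − (-29/32)·(2/7) = 1/14.

1/14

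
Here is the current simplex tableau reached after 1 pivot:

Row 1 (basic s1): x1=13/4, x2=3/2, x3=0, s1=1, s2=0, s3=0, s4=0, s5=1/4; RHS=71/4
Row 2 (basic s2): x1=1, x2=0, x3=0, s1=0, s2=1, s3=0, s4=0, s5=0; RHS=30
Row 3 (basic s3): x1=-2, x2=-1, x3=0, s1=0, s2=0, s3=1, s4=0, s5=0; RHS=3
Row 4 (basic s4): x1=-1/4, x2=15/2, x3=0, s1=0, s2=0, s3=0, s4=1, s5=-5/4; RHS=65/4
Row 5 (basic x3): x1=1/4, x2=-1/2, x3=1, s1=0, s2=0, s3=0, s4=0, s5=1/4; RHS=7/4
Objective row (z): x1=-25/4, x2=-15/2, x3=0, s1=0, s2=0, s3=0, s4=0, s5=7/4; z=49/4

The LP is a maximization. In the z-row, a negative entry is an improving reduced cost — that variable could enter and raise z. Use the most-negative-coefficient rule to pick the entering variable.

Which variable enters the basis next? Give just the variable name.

Objective-row coefficients: x1: -25/4, x2: -15/2, x3: 0, s1: 0, s2: 0, s3: 0, s4: 0, s5: 7/4.
The most negative is -15/2 in column x2, so x2 enters.

x2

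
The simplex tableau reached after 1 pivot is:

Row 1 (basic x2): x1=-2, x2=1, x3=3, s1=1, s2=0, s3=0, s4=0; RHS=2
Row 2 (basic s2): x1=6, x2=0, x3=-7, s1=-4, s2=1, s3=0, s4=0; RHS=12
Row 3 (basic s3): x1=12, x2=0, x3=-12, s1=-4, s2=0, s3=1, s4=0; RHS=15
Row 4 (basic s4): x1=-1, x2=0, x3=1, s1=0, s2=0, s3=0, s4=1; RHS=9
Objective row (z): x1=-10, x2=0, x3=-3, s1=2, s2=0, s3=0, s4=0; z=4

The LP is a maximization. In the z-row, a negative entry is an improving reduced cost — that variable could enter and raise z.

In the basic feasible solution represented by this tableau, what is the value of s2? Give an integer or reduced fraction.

s2 is basic (row 2); its value is the RHS of that row: 12.

12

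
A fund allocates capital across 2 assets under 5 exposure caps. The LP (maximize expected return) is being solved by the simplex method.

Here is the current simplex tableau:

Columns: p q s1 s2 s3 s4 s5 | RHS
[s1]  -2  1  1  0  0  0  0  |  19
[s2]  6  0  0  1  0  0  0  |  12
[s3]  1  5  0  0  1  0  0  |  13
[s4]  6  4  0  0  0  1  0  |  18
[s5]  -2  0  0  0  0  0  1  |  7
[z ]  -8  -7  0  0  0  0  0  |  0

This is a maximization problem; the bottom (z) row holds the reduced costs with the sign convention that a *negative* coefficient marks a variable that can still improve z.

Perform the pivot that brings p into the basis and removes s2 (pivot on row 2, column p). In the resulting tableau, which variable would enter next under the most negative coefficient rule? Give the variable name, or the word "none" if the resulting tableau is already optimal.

q

Pivot element 6. New z-row = old z-row − (-8)·(row 2/6).
Updated z-row coefficients: p: 0, q: -7, s1: 0, s2: 4/3, s3: 0, s4: 0, s5: 0.
The most negative is -7 in column q, so q would enter next.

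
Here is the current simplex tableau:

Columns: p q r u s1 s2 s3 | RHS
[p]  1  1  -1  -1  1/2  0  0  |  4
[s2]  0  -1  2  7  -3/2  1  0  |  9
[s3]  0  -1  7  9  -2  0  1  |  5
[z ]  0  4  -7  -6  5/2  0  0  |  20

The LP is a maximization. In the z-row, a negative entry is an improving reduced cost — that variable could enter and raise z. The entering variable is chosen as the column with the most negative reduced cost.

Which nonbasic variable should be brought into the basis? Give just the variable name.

r

Objective-row coefficients: p: 0, q: 4, r: -7, u: -6, s1: 5/2, s2: 0, s3: 0.
The most negative is -7 in column r, so r enters.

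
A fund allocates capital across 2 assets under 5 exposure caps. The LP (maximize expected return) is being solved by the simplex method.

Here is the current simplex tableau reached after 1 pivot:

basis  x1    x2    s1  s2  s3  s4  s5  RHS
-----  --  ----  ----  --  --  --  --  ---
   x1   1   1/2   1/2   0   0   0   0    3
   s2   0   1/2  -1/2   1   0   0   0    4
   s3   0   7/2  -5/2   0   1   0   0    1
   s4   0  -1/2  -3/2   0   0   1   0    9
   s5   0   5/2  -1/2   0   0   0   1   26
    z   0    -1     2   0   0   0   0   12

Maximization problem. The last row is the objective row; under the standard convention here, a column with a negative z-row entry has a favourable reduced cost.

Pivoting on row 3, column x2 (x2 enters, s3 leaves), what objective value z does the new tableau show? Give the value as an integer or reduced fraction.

86/7

Minimum ratio for x2: 1/(7/2) = 2/7.
z changes by −(z-row coeff of x2)·ratio = −(-1)·(2/7) = 2/7.
New z = 12 + (2/7) = 86/7.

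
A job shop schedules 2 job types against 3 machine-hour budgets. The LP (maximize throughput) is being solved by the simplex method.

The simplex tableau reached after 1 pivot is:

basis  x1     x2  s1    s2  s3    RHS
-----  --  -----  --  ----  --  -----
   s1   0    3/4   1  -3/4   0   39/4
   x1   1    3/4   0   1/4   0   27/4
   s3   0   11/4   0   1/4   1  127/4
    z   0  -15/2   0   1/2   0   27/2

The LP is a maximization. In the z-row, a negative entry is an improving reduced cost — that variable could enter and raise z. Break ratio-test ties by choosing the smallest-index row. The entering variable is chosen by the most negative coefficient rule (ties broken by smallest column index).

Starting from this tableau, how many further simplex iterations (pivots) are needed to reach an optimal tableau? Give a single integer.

1

pivot: x2 in, x1 out → z = 81
No improving column remains; optimal.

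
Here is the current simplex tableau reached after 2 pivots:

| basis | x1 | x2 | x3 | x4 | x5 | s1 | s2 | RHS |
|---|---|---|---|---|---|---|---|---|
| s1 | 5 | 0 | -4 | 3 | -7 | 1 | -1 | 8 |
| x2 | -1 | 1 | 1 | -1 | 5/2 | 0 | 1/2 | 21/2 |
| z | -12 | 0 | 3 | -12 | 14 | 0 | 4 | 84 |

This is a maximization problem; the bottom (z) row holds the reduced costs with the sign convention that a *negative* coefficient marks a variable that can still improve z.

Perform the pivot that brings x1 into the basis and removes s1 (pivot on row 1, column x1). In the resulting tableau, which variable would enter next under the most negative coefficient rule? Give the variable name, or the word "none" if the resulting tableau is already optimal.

Pivot element 5. New z-row = old z-row − (-12)·(row 1/5).
Updated z-row coefficients: x1: 0, x2: 0, x3: -33/5, x4: -24/5, x5: -14/5, s1: 12/5, s2: 8/5.
The most negative is -33/5 in column x3, so x3 would enter next.

x3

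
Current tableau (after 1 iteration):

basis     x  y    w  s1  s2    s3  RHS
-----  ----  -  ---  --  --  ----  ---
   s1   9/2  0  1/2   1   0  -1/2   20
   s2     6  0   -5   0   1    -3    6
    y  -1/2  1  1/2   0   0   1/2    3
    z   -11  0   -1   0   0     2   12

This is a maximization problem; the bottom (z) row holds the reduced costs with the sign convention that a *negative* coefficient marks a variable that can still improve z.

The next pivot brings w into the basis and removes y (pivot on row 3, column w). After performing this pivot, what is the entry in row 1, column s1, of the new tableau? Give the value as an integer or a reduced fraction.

Pivot element is row 3, column w: 1/2.
Normalize row 3: new (row 3, s1) = 0/(1/2) = 0.
row 1 ← row 1 − (1/2)·(new row 3): 1 − (1/2)·0 = 1.

1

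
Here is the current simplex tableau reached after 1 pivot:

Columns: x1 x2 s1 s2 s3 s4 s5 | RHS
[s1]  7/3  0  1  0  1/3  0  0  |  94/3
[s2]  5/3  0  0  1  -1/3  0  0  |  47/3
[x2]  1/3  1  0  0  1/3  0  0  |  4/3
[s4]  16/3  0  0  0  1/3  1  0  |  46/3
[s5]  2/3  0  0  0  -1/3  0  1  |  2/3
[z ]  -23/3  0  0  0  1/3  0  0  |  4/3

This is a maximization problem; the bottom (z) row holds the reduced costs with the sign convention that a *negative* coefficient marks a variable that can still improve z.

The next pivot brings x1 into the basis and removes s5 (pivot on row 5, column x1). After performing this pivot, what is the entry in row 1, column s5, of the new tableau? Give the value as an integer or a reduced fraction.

Pivot element is row 5, column x1: 2/3.
Normalize row 5: new (row 5, s5) = 1/(2/3) = 3/2.
row 1 ← row 1 − (7/3)·(new row 5): 0 − (7/3)·(3/2) = -7/2.

-7/2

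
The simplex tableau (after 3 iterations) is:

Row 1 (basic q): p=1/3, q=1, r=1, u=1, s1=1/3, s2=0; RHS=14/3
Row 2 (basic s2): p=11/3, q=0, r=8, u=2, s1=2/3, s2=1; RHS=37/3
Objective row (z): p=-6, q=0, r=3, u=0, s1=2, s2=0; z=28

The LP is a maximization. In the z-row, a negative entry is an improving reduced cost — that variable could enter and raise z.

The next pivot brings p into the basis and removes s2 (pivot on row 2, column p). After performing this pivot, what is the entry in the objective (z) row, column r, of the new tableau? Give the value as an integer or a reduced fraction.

177/11

Pivot element is row 2, column p: 11/3.
Normalize row 2: new (row 2, r) = 8/(11/3) = 24/11.
z-row ← z-row − (-6)·(new row 2): 3 − (-6)·(24/11) = 177/11.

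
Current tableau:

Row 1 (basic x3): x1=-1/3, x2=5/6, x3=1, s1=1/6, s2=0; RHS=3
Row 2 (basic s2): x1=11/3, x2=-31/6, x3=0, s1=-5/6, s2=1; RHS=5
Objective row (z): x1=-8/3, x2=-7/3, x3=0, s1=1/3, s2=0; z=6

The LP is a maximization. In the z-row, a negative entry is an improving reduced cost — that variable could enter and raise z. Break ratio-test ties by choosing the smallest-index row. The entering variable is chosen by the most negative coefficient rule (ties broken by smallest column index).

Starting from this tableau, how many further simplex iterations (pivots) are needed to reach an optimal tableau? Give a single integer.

2

pivot: x1 in, s2 out → z = 106/11
pivot: x2 in, x3 out → z = 135/2
No improving column remains; optimal.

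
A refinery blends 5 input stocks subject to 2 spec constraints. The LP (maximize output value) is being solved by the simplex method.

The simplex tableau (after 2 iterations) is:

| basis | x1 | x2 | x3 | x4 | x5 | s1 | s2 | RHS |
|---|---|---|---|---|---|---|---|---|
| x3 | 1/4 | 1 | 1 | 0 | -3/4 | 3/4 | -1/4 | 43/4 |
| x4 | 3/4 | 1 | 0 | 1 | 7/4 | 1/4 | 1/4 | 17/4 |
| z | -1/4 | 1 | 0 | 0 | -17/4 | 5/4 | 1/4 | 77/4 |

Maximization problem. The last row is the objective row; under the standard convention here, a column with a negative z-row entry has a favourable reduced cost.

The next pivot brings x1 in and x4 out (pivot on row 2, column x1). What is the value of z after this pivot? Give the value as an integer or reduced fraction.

Minimum ratio for x1: (17/4)/(3/4) = 17/3.
z changes by −(z-row coeff of x1)·ratio = −(-1/4)·(17/3) = 17/12.
New z = 77/4 + (17/12) = 62/3.

62/3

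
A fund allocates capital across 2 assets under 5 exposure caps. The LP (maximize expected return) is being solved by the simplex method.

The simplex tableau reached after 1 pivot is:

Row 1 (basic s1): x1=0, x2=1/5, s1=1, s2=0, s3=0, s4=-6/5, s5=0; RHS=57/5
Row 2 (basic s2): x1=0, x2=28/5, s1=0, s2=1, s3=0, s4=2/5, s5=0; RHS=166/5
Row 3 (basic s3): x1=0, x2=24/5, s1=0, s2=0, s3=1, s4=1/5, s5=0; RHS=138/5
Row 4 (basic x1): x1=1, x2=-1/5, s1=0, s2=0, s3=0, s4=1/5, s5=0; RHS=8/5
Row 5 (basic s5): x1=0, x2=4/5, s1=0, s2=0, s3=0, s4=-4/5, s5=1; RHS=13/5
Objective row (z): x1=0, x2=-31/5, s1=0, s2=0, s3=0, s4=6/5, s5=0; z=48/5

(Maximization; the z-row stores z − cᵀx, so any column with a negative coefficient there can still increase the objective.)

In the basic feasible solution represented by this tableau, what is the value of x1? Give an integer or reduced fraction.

x1 is basic (row 4); its value is the RHS of that row: 8/5.

8/5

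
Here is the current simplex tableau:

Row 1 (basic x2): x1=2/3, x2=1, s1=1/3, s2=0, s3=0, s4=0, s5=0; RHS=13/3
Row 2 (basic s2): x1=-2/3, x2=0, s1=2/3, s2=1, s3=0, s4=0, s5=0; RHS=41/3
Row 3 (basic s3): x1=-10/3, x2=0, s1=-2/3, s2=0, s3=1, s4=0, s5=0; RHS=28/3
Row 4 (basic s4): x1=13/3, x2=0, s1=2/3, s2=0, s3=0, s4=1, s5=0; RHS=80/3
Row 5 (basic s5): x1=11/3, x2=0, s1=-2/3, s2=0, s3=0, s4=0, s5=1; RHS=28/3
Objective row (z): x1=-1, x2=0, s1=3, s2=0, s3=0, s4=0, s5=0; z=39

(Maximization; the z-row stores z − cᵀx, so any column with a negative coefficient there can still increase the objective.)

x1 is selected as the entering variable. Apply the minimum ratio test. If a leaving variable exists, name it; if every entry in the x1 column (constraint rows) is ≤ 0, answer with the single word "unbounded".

s5

Ratios: row 1 (x2): (13/3)/(2/3) = 13/2; row 2 (s2): entry -2/3 ≤ 0, skip; row 3 (s3): entry -10/3 ≤ 0, skip; row 4 (s4): (80/3)/(13/3) = 80/13; row 5 (s5): (28/3)/(11/3) = 28/11.
Minimum ratio is in the s5 row, so s5 leaves.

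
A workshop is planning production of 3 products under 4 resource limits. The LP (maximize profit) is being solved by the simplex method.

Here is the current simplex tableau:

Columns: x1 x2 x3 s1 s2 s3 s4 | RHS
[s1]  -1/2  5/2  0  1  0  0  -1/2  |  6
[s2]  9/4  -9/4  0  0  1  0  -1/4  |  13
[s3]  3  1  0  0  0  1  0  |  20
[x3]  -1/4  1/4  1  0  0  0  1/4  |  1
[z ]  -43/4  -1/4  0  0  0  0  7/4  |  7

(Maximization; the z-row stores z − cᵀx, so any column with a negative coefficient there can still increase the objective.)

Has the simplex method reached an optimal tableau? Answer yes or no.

Column x1 has objective-row coefficient -43/4, which is negative; an improving pivot exists, so not yet optimal.

no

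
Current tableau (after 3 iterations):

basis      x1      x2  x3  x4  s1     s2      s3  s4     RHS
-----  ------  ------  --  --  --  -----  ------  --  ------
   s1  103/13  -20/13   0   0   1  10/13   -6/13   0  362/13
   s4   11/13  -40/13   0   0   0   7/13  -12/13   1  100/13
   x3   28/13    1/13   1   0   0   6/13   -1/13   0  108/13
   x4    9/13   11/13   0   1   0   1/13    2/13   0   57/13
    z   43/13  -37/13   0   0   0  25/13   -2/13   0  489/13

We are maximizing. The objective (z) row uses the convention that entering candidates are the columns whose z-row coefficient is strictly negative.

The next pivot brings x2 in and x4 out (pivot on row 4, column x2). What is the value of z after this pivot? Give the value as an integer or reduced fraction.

576/11

Minimum ratio for x2: (57/13)/(11/13) = 57/11.
z changes by −(z-row coeff of x2)·ratio = −(-37/13)·(57/11) = 2109/143.
New z = 489/13 + (2109/143) = 576/11.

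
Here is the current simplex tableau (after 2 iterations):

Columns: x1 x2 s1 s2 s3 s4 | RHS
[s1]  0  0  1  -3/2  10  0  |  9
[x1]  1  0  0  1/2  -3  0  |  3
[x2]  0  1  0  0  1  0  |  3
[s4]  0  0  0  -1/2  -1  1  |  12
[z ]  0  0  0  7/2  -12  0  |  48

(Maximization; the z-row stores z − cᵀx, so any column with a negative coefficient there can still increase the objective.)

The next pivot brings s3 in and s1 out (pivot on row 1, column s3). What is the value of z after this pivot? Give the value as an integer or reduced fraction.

Minimum ratio for s3: 9/10 = 9/10.
z changes by −(z-row coeff of s3)·ratio = −(-12)·(9/10) = 54/5.
New z = 48 + (54/5) = 294/5.

294/5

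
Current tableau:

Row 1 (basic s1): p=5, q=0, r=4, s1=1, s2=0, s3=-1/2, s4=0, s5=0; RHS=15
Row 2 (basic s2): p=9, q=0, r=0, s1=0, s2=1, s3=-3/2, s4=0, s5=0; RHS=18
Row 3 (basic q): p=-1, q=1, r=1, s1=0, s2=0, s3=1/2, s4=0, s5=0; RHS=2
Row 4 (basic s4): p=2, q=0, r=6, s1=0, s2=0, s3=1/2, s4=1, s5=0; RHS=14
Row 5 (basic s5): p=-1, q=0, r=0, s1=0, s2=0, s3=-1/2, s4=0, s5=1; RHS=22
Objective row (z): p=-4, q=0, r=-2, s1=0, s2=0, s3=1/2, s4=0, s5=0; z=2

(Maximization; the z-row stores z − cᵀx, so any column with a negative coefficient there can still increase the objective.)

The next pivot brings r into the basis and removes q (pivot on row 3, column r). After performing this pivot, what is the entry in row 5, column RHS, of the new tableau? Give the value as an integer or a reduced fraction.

Pivot element is row 3, column r: 1.
Normalize row 3: new (row 3, RHS) = 2/1 = 2.
row 5 ← row 5 − 0·(new row 3): 22 − 0·2 = 22.

22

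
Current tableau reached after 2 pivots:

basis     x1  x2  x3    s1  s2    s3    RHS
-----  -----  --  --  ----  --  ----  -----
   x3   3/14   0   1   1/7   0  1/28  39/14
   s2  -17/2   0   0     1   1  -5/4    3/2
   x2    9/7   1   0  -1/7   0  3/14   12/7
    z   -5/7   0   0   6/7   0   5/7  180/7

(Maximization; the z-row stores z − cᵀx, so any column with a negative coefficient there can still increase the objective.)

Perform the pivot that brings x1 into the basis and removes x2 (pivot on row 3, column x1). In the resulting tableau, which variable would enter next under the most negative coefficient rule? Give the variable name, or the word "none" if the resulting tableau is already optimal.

none

Pivot element 9/7. New z-row = old z-row − (-5/7)·(row 3/(9/7)).
Updated z-row coefficients: x1: 0, x2: 5/9, x3: 0, s1: 7/9, s2: 0, s3: 5/6.
No coefficient is strictly negative; the tableau after this pivot is optimal.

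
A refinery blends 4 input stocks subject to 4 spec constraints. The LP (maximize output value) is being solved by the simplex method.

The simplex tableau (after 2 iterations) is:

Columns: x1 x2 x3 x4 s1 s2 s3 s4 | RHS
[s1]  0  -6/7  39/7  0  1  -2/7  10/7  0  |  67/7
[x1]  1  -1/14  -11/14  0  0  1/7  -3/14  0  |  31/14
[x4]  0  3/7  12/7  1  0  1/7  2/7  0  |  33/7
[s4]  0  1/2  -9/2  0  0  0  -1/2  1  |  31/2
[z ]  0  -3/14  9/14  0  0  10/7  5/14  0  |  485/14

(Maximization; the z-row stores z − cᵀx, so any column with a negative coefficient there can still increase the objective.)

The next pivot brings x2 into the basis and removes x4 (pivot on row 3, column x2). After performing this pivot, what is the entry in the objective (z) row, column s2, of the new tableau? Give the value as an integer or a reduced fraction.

Pivot element is row 3, column x2: 3/7.
Normalize row 3: new (row 3, s2) = (1/7)/(3/7) = 1/3.
z-row ← z-row − (-3/14)·(new row 3): 10/7 − (-3/14)·(1/3) = 3/2.

3/2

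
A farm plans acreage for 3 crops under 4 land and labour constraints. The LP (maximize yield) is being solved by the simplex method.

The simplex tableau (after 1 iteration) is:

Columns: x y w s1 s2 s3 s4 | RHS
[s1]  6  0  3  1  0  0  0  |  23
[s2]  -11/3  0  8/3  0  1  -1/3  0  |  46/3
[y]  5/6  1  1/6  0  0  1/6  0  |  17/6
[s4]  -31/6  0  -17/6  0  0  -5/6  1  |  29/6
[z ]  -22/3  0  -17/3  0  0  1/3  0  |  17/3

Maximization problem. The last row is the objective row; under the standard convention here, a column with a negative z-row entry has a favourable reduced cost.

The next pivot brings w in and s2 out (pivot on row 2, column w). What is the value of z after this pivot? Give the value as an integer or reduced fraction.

153/4

Minimum ratio for w: (46/3)/(8/3) = 23/4.
z changes by −(z-row coeff of w)·ratio = −(-17/3)·(23/4) = 391/12.
New z = 17/3 + (391/12) = 153/4.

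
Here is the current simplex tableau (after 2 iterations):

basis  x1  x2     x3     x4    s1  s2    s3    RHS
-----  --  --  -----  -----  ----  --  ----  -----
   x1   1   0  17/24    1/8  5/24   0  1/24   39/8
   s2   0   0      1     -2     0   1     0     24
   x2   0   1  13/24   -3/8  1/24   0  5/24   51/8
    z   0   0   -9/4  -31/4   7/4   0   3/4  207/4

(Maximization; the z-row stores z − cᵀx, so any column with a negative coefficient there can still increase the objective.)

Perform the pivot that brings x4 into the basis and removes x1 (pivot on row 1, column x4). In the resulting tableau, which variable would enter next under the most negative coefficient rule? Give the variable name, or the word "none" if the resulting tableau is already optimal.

Pivot element 1/8. New z-row = old z-row − (-31/4)·(row 1/(1/8)).
Updated z-row coefficients: x1: 62, x2: 0, x3: 125/3, x4: 0, s1: 44/3, s2: 0, s3: 10/3.
No coefficient is strictly negative; the tableau after this pivot is optimal.

none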